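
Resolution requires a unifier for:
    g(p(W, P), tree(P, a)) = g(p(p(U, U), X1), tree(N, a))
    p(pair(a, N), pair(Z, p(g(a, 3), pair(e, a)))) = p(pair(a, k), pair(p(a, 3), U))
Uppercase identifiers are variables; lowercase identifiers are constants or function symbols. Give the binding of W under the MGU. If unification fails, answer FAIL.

Decompose g/2: p(W, P) = p(p(U, U), X1),  tree(P, a) = tree(N, a).
Decompose p/2: W = p(U, U),  P = X1.
Bind W := p(U, U); no other remaining equation mentions W.
Bind P := X1; substituting into the one remaining equation that mentions P gives: tree(X1, a) = tree(N, a).
Decompose tree/2: X1 = N,  a = a.
Bind X1 := N; no other remaining equation mentions X1. Substituting into the earlier binding gives P := N.
Delete trivial equation a = a.
Decompose p/2: pair(a, N) = pair(a, k),  pair(Z, p(g(a, 3), pair(e, a))) = pair(p(a, 3), U).
Decompose pair/2: a = a,  N = k.
Delete trivial equation a = a.
Bind N := k; no other remaining equation mentions N. Substituting into the earlier bindings gives P := k, X1 := k.
Decompose pair/2: Z = p(a, 3),  p(g(a, 3), pair(e, a)) = U.
Bind Z := p(a, 3); no other remaining equation mentions Z.
Bind U := p(g(a, 3), pair(e, a)). Substituting into the earlier binding gives W := p(p(g(a, 3), pair(e, a)), p(g(a, 3), pair(e, a))).
MGU = { W -> p(p(g(a, 3), pair(e, a)), p(g(a, 3), pair(e, a))), P -> k, X1 -> k, N -> k, Z -> p(a, 3), U -> p(g(a, 3), pair(e, a)) }, so W -> p(p(g(a, 3), pair(e, a)), p(g(a, 3), pair(e, a))).

p(p(g(a, 3), pair(e, a)), p(g(a, 3), pair(e, a)))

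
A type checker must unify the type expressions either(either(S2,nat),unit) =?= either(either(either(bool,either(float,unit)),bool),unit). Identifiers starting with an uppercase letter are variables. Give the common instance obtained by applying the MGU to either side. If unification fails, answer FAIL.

FAIL

Decompose either/2: either(S2,nat) =?= either(either(bool,either(float,unit)),bool),  unit =?= unit.
Decompose either/2: S2 =?= either(bool,either(float,unit)),  nat =?= bool.
Bind S2 := either(bool,either(float,unit)); no other remaining equation mentions S2.
Clash: constants nat and bool differ; no unifier exists.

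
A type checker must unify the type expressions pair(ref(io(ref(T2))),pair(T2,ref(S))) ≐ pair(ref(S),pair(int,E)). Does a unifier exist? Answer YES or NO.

Decompose pair/2: ref(io(ref(T2))) ≐ ref(S),  pair(T2,ref(S)) ≐ pair(int,E).
Decompose ref/1: io(ref(T2)) ≐ S.
Bind S := io(ref(T2)); substituting into the remaining equation gives: pair(T2,ref(io(ref(T2)))) ≐ pair(int,E).
Decompose pair/2: T2 ≐ int,  ref(io(ref(T2))) ≐ E.
Bind T2 := int; substituting into the remaining equation gives: ref(io(ref(int))) ≐ E. Substituting into the earlier binding gives S := io(ref(int)).
Bind E := ref(io(ref(int))).
No equations remain and no clash or occurs-check failure arose, so a unifier exists.

YES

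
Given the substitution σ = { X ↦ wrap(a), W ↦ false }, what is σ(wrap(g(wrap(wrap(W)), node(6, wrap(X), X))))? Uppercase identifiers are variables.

wrap(g(wrap(wrap(false)), node(6, wrap(wrap(a)), wrap(a))))

Replace each occurrence of X with wrap(a).
Replace each occurrence of W with false.
Result: wrap(g(wrap(wrap(false)), node(6, wrap(wrap(a)), wrap(a)))).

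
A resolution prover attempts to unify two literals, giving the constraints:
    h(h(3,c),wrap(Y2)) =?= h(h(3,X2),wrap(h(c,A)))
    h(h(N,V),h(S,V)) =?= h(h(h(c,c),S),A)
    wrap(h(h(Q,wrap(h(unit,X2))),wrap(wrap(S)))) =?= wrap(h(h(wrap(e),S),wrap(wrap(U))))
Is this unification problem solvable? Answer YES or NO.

YES

Decompose h/2: h(3,c) =?= h(3,X2),  wrap(Y2) =?= wrap(h(c,A)).
Decompose h/2: 3 =?= 3,  c =?= X2.
Delete trivial equation 3 =?= 3.
Bind X2 := c; substituting into the one remaining equation that mentions X2 gives: wrap(h(h(Q,wrap(h(unit,c))),wrap(wrap(S)))) =?= wrap(h(h(wrap(e),S),wrap(wrap(U)))).
Decompose wrap/1: Y2 =?= h(c,A).
Bind Y2 := h(c,A); no other remaining equation mentions Y2.
Decompose h/2: h(N,V) =?= h(h(c,c),S),  h(S,V) =?= A.
Decompose h/2: N =?= h(c,c),  V =?= S.
Bind N := h(c,c); no other remaining equation mentions N.
Bind V := S; substituting into the one remaining equation that mentions V gives: h(S,S) =?= A.
Bind A := h(S,S); no other remaining equation mentions A. Substituting into the earlier binding gives Y2 := h(c,h(S,S)).
Decompose wrap/1: h(h(Q,wrap(h(unit,c))),wrap(wrap(S))) =?= h(h(wrap(e),S),wrap(wrap(U))).
Decompose h/2: h(Q,wrap(h(unit,c))) =?= h(wrap(e),S),  wrap(wrap(S)) =?= wrap(wrap(U)).
Decompose h/2: Q =?= wrap(e),  wrap(h(unit,c)) =?= S.
Bind Q := wrap(e); no other remaining equation mentions Q.
Bind S := wrap(h(unit,c)); substituting into the remaining equation gives: wrap(wrap(wrap(h(unit,c)))) =?= wrap(wrap(U)). Substituting into the earlier bindings gives Y2 := h(c,h(wrap(h(unit,c)),wrap(h(unit,c)))), V := wrap(h(unit,c)), A := h(wrap(h(unit,c)),wrap(h(unit,c))).
Decompose wrap/1: wrap(wrap(h(unit,c))) =?= wrap(U).
Decompose wrap/1: wrap(h(unit,c)) =?= U.
Bind U := wrap(h(unit,c)).
No equations remain and no clash or occurs-check failure arose, so a unifier exists.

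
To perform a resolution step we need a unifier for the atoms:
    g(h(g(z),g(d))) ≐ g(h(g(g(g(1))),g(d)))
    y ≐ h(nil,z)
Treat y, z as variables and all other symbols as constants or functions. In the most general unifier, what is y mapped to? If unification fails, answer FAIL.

h(nil,g(g(1)))

Decompose g/1: h(g(z),g(d)) ≐ h(g(g(g(1))),g(d)).
Decompose h/2: g(z) ≐ g(g(g(1))),  g(d) ≐ g(d).
Decompose g/1: z ≐ g(g(1)).
Bind z := g(g(1)); substituting into the one remaining equation that mentions z gives: y ≐ h(nil,g(g(1))).
Delete trivial equation g(d) ≐ g(d).
Bind y := h(nil,g(g(1))).
MGU = { z := g(g(1)), y := h(nil,g(g(1))) }, so y := h(nil,g(g(1))).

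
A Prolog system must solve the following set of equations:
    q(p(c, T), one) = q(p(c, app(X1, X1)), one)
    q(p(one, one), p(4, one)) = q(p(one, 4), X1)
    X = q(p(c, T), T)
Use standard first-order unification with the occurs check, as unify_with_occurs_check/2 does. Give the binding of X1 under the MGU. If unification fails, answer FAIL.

Decompose q/2: p(c, T) = p(c, app(X1, X1)),  one = one.
Decompose p/2: c = c,  T = app(X1, X1).
Delete trivial equation c = c.
Bind T := app(X1, X1); substituting into the one remaining equation that mentions T gives: X = q(p(c, app(X1, X1)), app(X1, X1)).
Delete trivial equation one = one.
Decompose q/2: p(one, one) = p(one, 4),  p(4, one) = X1.
Decompose p/2: one = one,  one = 4.
Delete trivial equation one = one.
Clash: constants one and 4 differ; no unifier exists.

FAIL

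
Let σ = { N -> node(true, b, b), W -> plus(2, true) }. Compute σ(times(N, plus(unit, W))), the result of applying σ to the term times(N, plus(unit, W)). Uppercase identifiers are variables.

times(node(true, b, b), plus(unit, plus(2, true)))

Replace each occurrence of N with node(true, b, b).
Replace each occurrence of W with plus(2, true).
Result: times(node(true, b, b), plus(unit, plus(2, true))).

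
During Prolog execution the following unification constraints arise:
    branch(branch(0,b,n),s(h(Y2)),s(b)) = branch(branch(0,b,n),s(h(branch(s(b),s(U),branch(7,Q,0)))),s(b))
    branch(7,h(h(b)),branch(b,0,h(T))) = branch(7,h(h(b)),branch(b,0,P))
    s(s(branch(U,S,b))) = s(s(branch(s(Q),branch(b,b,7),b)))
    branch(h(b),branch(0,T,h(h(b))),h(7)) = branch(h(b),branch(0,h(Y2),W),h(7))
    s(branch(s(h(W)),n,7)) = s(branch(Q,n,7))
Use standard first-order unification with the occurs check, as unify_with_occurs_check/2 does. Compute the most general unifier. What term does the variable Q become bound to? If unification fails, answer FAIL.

s(h(h(h(b))))

Decompose branch/3: branch(0,b,n) = branch(0,b,n),  s(h(Y2)) = s(h(branch(s(b),s(U),branch(7,Q,0)))),  s(b) = s(b).
Delete trivial equation branch(0,b,n) = branch(0,b,n).
Decompose s/1: h(Y2) = h(branch(s(b),s(U),branch(7,Q,0))).
Decompose h/1: Y2 = branch(s(b),s(U),branch(7,Q,0)).
Bind Y2 := branch(s(b),s(U),branch(7,Q,0)); substituting into the one remaining equation that mentions Y2 gives: branch(h(b),branch(0,T,h(h(b))),h(7)) = branch(h(b),branch(0,h(branch(s(b),s(U),branch(7,Q,0))),W),h(7)).
Delete trivial equation s(b) = s(b).
Decompose branch/3: 7 = 7,  h(h(b)) = h(h(b)),  branch(b,0,h(T)) = branch(b,0,P).
Delete trivial equation 7 = 7.
Delete trivial equation h(h(b)) = h(h(b)).
Decompose branch/3: b = b,  0 = 0,  h(T) = P.
Delete trivial equation b = b.
Delete trivial equation 0 = 0.
Bind P := h(T); no other remaining equation mentions P.
Decompose s/1: s(branch(U,S,b)) = s(branch(s(Q),branch(b,b,7),b)).
Decompose s/1: branch(U,S,b) = branch(s(Q),branch(b,b,7),b).
Decompose branch/3: U = s(Q),  S = branch(b,b,7),  b = b.
Bind U := s(Q); substituting into the one remaining equation that mentions U gives: branch(h(b),branch(0,T,h(h(b))),h(7)) = branch(h(b),branch(0,h(branch(s(b),s(s(Q)),branch(7,Q,0))),W),h(7)). Substituting into the earlier binding gives Y2 := branch(s(b),s(s(Q)),branch(7,Q,0)).
Bind S := branch(b,b,7); no other remaining equation mentions S.
Delete trivial equation b = b.
Decompose branch/3: h(b) = h(b),  branch(0,T,h(h(b))) = branch(0,h(branch(s(b),s(s(Q)),branch(7,Q,0))),W),  h(7) = h(7).
Delete trivial equation h(b) = h(b).
Decompose branch/3: 0 = 0,  T = h(branch(s(b),s(s(Q)),branch(7,Q,0))),  h(h(b)) = W.
Delete trivial equation 0 = 0.
Bind T := h(branch(s(b),s(s(Q)),branch(7,Q,0))); no other remaining equation mentions T. Substituting into the earlier binding gives P := h(h(branch(s(b),s(s(Q)),branch(7,Q,0)))).
Bind W := h(h(b)); substituting into the one remaining equation that mentions W gives: s(branch(s(h(h(h(b)))),n,7)) = s(branch(Q,n,7)).
Delete trivial equation h(7) = h(7).
Decompose s/1: branch(s(h(h(h(b)))),n,7) = branch(Q,n,7).
Decompose branch/3: s(h(h(h(b)))) = Q,  n = n,  7 = 7.
Bind Q := s(h(h(h(b)))); no other remaining equation mentions Q. Substituting into the earlier bindings gives Y2 := branch(s(b),s(s(s(h(h(h(b)))))),branch(7,s(h(h(h(b)))),0)), P := h(h(branch(s(b),s(s(s(h(h(h(b)))))),branch(7,s(h(h(h(b)))),0)))), U := s(s(h(h(h(b))))), T := h(branch(s(b),s(s(s(h(h(h(b)))))),branch(7,s(h(h(h(b)))),0))).
Delete trivial equation n = n.
Delete trivial equation 7 = 7.
MGU = { Y2 = branch(s(b),s(s(s(h(h(h(b)))))),branch(7,s(h(h(h(b)))),0)), P = h(h(branch(s(b),s(s(s(h(h(h(b)))))),branch(7,s(h(h(h(b)))),0)))), U = s(s(h(h(h(b))))), S = branch(b,b,7), T = h(branch(s(b),s(s(s(h(h(h(b)))))),branch(7,s(h(h(h(b)))),0))), W = h(h(b)), Q = s(h(h(h(b)))) }, so Q = s(h(h(h(b)))).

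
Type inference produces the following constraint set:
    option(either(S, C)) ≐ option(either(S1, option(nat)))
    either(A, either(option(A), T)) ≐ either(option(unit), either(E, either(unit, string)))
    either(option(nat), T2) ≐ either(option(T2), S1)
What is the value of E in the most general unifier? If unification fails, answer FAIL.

option(option(unit))

Decompose option/1: either(S, C) ≐ either(S1, option(nat)).
Decompose either/2: S ≐ S1,  C ≐ option(nat).
Bind S := S1; no other remaining equation mentions S.
Bind C := option(nat); no other remaining equation mentions C.
Decompose either/2: A ≐ option(unit),  either(option(A), T) ≐ either(E, either(unit, string)).
Bind A := option(unit); substituting into the one remaining equation that mentions A gives: either(option(option(unit)), T) ≐ either(E, either(unit, string)).
Decompose either/2: option(option(unit)) ≐ E,  T ≐ either(unit, string).
Bind E := option(option(unit)); no other remaining equation mentions E.
Bind T := either(unit, string); no other remaining equation mentions T.
Decompose either/2: option(nat) ≐ option(T2),  T2 ≐ S1.
Decompose option/1: nat ≐ T2.
Bind T2 := nat; substituting into the remaining equation gives: nat ≐ S1.
Bind S1 := nat. Substituting into the earlier binding gives S := nat.
MGU = { S := nat, C := option(nat), A := option(unit), E := option(option(unit)), T := either(unit, string), T2 := nat, S1 := nat }, so E := option(option(unit)).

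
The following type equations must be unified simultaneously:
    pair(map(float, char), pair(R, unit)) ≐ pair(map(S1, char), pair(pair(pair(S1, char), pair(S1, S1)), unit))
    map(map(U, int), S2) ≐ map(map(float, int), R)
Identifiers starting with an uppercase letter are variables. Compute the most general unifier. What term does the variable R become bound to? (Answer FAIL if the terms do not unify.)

Decompose pair/2: map(float, char) ≐ map(S1, char),  pair(R, unit) ≐ pair(pair(pair(S1, char), pair(S1, S1)), unit).
Decompose map/2: float ≐ S1,  char ≐ char.
Bind S1 := float; substituting into the one remaining equation that mentions S1 gives: pair(R, unit) ≐ pair(pair(pair(float, char), pair(float, float)), unit).
Delete trivial equation char ≐ char.
Decompose pair/2: R ≐ pair(pair(float, char), pair(float, float)),  unit ≐ unit.
Bind R := pair(pair(float, char), pair(float, float)); substituting into the one remaining equation that mentions R gives: map(map(U, int), S2) ≐ map(map(float, int), pair(pair(float, char), pair(float, float))).
Delete trivial equation unit ≐ unit.
Decompose map/2: map(U, int) ≐ map(float, int),  S2 ≐ pair(pair(float, char), pair(float, float)).
Decompose map/2: U ≐ float,  int ≐ int.
Bind U := float; no other remaining equation mentions U.
Delete trivial equation int ≐ int.
Bind S2 := pair(pair(float, char), pair(float, float)).
MGU = { S1 ↦ float, R ↦ pair(pair(float, char), pair(float, float)), U ↦ float, S2 ↦ pair(pair(float, char), pair(float, float)) }, so R ↦ pair(pair(float, char), pair(float, float)).

pair(pair(float, char), pair(float, float))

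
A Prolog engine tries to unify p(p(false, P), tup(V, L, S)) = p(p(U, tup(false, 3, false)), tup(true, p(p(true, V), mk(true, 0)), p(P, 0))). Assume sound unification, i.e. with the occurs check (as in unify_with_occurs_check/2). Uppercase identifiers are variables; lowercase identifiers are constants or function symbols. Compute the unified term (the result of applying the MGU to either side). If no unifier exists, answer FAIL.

Decompose p/2: p(false, P) = p(U, tup(false, 3, false)),  tup(V, L, S) = tup(true, p(p(true, V), mk(true, 0)), p(P, 0)).
Decompose p/2: false = U,  P = tup(false, 3, false).
Bind U := false; no other remaining equation mentions U.
Bind P := tup(false, 3, false); substituting into the remaining equation gives: tup(V, L, S) = tup(true, p(p(true, V), mk(true, 0)), p(tup(false, 3, false), 0)).
Decompose tup/3: V = true,  L = p(p(true, V), mk(true, 0)),  S = p(tup(false, 3, false), 0).
Bind V := true; substituting into the one remaining equation that mentions V gives: L = p(p(true, true), mk(true, 0)).
Bind L := p(p(true, true), mk(true, 0)); no other remaining equation mentions L.
Bind S := p(tup(false, 3, false), 0).
Applying the MGU to either side gives p(p(false, tup(false, 3, false)), tup(true, p(p(true, true), mk(true, 0)), p(tup(false, 3, false), 0))).

p(p(false, tup(false, 3, false)), tup(true, p(p(true, true), mk(true, 0)), p(tup(false, 3, false), 0)))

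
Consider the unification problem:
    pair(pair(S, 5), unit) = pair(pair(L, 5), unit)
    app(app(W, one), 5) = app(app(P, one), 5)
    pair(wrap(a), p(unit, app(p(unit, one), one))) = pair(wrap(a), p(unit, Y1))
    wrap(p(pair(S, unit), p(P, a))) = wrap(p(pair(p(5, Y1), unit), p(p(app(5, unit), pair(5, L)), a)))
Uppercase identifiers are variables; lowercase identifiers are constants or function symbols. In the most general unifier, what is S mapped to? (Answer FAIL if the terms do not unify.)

Decompose pair/2: pair(S, 5) = pair(L, 5),  unit = unit.
Decompose pair/2: S = L,  5 = 5.
Bind S := L; substituting into the one remaining equation that mentions S gives: wrap(p(pair(L, unit), p(P, a))) = wrap(p(pair(p(5, Y1), unit), p(p(app(5, unit), pair(5, L)), a))).
Delete trivial equation 5 = 5.
Delete trivial equation unit = unit.
Decompose app/2: app(W, one) = app(P, one),  5 = 5.
Decompose app/2: W = P,  one = one.
Bind W := P; no other remaining equation mentions W.
Delete trivial equation one = one.
Delete trivial equation 5 = 5.
Decompose pair/2: wrap(a) = wrap(a),  p(unit, app(p(unit, one), one)) = p(unit, Y1).
Delete trivial equation wrap(a) = wrap(a).
Decompose p/2: unit = unit,  app(p(unit, one), one) = Y1.
Delete trivial equation unit = unit.
Bind Y1 := app(p(unit, one), one); substituting into the remaining equation gives: wrap(p(pair(L, unit), p(P, a))) = wrap(p(pair(p(5, app(p(unit, one), one)), unit), p(p(app(5, unit), pair(5, L)), a))).
Decompose wrap/1: p(pair(L, unit), p(P, a)) = p(pair(p(5, app(p(unit, one), one)), unit), p(p(app(5, unit), pair(5, L)), a)).
Decompose p/2: pair(L, unit) = pair(p(5, app(p(unit, one), one)), unit),  p(P, a) = p(p(app(5, unit), pair(5, L)), a).
Decompose pair/2: L = p(5, app(p(unit, one), one)),  unit = unit.
Bind L := p(5, app(p(unit, one), one)); substituting into the one remaining equation that mentions L gives: p(P, a) = p(p(app(5, unit), pair(5, p(5, app(p(unit, one), one)))), a). Substituting into the earlier binding gives S := p(5, app(p(unit, one), one)).
Delete trivial equation unit = unit.
Decompose p/2: P = p(app(5, unit), pair(5, p(5, app(p(unit, one), one)))),  a = a.
Bind P := p(app(5, unit), pair(5, p(5, app(p(unit, one), one)))); no other remaining equation mentions P. Substituting into the earlier binding gives W := p(app(5, unit), pair(5, p(5, app(p(unit, one), one)))).
Delete trivial equation a = a.
MGU = { S -> p(5, app(p(unit, one), one)), W -> p(app(5, unit), pair(5, p(5, app(p(unit, one), one)))), Y1 -> app(p(unit, one), one), L -> p(5, app(p(unit, one), one)), P -> p(app(5, unit), pair(5, p(5, app(p(unit, one), one)))) }, so S -> p(5, app(p(unit, one), one)).

p(5, app(p(unit, one), one))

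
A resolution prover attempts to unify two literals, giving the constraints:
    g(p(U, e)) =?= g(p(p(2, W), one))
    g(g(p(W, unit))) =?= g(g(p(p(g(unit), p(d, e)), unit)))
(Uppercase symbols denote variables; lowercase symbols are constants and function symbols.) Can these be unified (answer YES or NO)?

NO

Decompose g/1: p(U, e) =?= p(p(2, W), one).
Decompose p/2: U =?= p(2, W),  e =?= one.
Bind U := p(2, W); no other remaining equation mentions U.
Clash: constants e and one differ; no unifier exists.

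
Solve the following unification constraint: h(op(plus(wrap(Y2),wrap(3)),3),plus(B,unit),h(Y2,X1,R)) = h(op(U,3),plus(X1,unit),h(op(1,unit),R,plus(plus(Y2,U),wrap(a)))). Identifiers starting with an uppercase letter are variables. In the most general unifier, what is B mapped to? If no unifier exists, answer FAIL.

Decompose h/3: op(plus(wrap(Y2),wrap(3)),3) = op(U,3),  plus(B,unit) = plus(X1,unit),  h(Y2,X1,R) = h(op(1,unit),R,plus(plus(Y2,U),wrap(a))).
Decompose op/2: plus(wrap(Y2),wrap(3)) = U,  3 = 3.
Bind U := plus(wrap(Y2),wrap(3)); substituting into the one remaining equation that mentions U gives: h(Y2,X1,R) = h(op(1,unit),R,plus(plus(Y2,plus(wrap(Y2),wrap(3))),wrap(a))).
Delete trivial equation 3 = 3.
Decompose plus/2: B = X1,  unit = unit.
Bind B := X1; no other remaining equation mentions B.
Delete trivial equation unit = unit.
Decompose h/3: Y2 = op(1,unit),  X1 = R,  R = plus(plus(Y2,plus(wrap(Y2),wrap(3))),wrap(a)).
Bind Y2 := op(1,unit); substituting into the one remaining equation that mentions Y2 gives: R = plus(plus(op(1,unit),plus(wrap(op(1,unit)),wrap(3))),wrap(a)). Substituting into the earlier binding gives U := plus(wrap(op(1,unit)),wrap(3)).
Bind X1 := R; no other remaining equation mentions X1. Substituting into the earlier binding gives B := R.
Bind R := plus(plus(op(1,unit),plus(wrap(op(1,unit)),wrap(3))),wrap(a)). Substituting into the earlier bindings gives B := plus(plus(op(1,unit),plus(wrap(op(1,unit)),wrap(3))),wrap(a)), X1 := plus(plus(op(1,unit),plus(wrap(op(1,unit)),wrap(3))),wrap(a)).
MGU = { U ↦ plus(wrap(op(1,unit)),wrap(3)), B ↦ plus(plus(op(1,unit),plus(wrap(op(1,unit)),wrap(3))),wrap(a)), Y2 ↦ op(1,unit), X1 ↦ plus(plus(op(1,unit),plus(wrap(op(1,unit)),wrap(3))),wrap(a)), R ↦ plus(plus(op(1,unit),plus(wrap(op(1,unit)),wrap(3))),wrap(a)) }, so B ↦ plus(plus(op(1,unit),plus(wrap(op(1,unit)),wrap(3))),wrap(a)).

plus(plus(op(1,unit),plus(wrap(op(1,unit)),wrap(3))),wrap(a))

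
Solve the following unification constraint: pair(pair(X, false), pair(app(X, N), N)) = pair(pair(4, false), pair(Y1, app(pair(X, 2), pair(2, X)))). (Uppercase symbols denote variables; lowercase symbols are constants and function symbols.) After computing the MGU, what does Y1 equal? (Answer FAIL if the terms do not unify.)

app(4, app(pair(4, 2), pair(2, 4)))

Decompose pair/2: pair(X, false) = pair(4, false),  pair(app(X, N), N) = pair(Y1, app(pair(X, 2), pair(2, X))).
Decompose pair/2: X = 4,  false = false.
Bind X := 4; substituting into the one remaining equation that mentions X gives: pair(app(4, N), N) = pair(Y1, app(pair(4, 2), pair(2, 4))).
Delete trivial equation false = false.
Decompose pair/2: app(4, N) = Y1,  N = app(pair(4, 2), pair(2, 4)).
Bind Y1 := app(4, N); no other remaining equation mentions Y1.
Bind N := app(pair(4, 2), pair(2, 4)). Substituting into the earlier binding gives Y1 := app(4, app(pair(4, 2), pair(2, 4))).
MGU = { X ↦ 4, Y1 ↦ app(4, app(pair(4, 2), pair(2, 4))), N ↦ app(pair(4, 2), pair(2, 4)) }, so Y1 ↦ app(4, app(pair(4, 2), pair(2, 4))).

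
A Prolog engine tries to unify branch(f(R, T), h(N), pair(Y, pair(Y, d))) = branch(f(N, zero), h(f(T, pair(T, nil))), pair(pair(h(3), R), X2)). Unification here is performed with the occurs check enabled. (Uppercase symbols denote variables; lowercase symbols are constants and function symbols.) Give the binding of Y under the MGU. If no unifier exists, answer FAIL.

Decompose branch/3: f(R, T) = f(N, zero),  h(N) = h(f(T, pair(T, nil))),  pair(Y, pair(Y, d)) = pair(pair(h(3), R), X2).
Decompose f/2: R = N,  T = zero.
Bind R := N; substituting into the one remaining equation that mentions R gives: pair(Y, pair(Y, d)) = pair(pair(h(3), N), X2).
Bind T := zero; substituting into the one remaining equation that mentions T gives: h(N) = h(f(zero, pair(zero, nil))).
Decompose h/1: N = f(zero, pair(zero, nil)).
Bind N := f(zero, pair(zero, nil)); substituting into the remaining equation gives: pair(Y, pair(Y, d)) = pair(pair(h(3), f(zero, pair(zero, nil))), X2). Substituting into the earlier binding gives R := f(zero, pair(zero, nil)).
Decompose pair/2: Y = pair(h(3), f(zero, pair(zero, nil))),  pair(Y, d) = X2.
Bind Y := pair(h(3), f(zero, pair(zero, nil))); substituting into the remaining equation gives: pair(pair(h(3), f(zero, pair(zero, nil))), d) = X2.
Bind X2 := pair(pair(h(3), f(zero, pair(zero, nil))), d).
MGU = { R ↦ f(zero, pair(zero, nil)), T ↦ zero, N ↦ f(zero, pair(zero, nil)), Y ↦ pair(h(3), f(zero, pair(zero, nil))), X2 ↦ pair(pair(h(3), f(zero, pair(zero, nil))), d) }, so Y ↦ pair(h(3), f(zero, pair(zero, nil))).

pair(h(3), f(zero, pair(zero, nil)))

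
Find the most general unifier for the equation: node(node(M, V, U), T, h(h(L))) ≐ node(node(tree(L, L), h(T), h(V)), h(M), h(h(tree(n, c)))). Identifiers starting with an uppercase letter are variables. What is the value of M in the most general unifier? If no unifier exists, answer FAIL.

Decompose node/3: node(M, V, U) ≐ node(tree(L, L), h(T), h(V)),  T ≐ h(M),  h(h(L)) ≐ h(h(tree(n, c))).
Decompose node/3: M ≐ tree(L, L),  V ≐ h(T),  U ≐ h(V).
Bind M := tree(L, L); substituting into the one remaining equation that mentions M gives: T ≐ h(tree(L, L)).
Bind V := h(T); substituting into the one remaining equation that mentions V gives: U ≐ h(h(T)).
Bind U := h(h(T)); no other remaining equation mentions U.
Bind T := h(tree(L, L)); no other remaining equation mentions T. Substituting into the earlier bindings gives V := h(h(tree(L, L))), U := h(h(h(tree(L, L)))).
Decompose h/1: h(L) ≐ h(tree(n, c)).
Decompose h/1: L ≐ tree(n, c).
Bind L := tree(n, c). Substituting into the earlier bindings gives M := tree(tree(n, c), tree(n, c)), V := h(h(tree(tree(n, c), tree(n, c)))), U := h(h(h(tree(tree(n, c), tree(n, c))))), T := h(tree(tree(n, c), tree(n, c))).
MGU = { M ↦ tree(tree(n, c), tree(n, c)), V ↦ h(h(tree(tree(n, c), tree(n, c)))), U ↦ h(h(h(tree(tree(n, c), tree(n, c))))), T ↦ h(tree(tree(n, c), tree(n, c))), L ↦ tree(n, c) }, so M ↦ tree(tree(n, c), tree(n, c)).

tree(tree(n, c), tree(n, c))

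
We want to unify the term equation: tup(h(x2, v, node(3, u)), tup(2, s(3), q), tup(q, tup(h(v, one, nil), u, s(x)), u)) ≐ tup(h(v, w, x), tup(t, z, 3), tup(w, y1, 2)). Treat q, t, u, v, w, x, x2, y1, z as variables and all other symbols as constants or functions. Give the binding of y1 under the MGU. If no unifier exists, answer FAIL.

tup(h(3, one, nil), 2, s(node(3, 2)))

Decompose tup/3: h(x2, v, node(3, u)) ≐ h(v, w, x),  tup(2, s(3), q) ≐ tup(t, z, 3),  tup(q, tup(h(v, one, nil), u, s(x)), u) ≐ tup(w, y1, 2).
Decompose h/3: x2 ≐ v,  v ≐ w,  node(3, u) ≐ x.
Bind x2 := v; no other remaining equation mentions x2.
Bind v := w; substituting into the one remaining equation that mentions v gives: tup(q, tup(h(w, one, nil), u, s(x)), u) ≐ tup(w, y1, 2). Substituting into the earlier binding gives x2 := w.
Bind x := node(3, u); substituting into the one remaining equation that mentions x gives: tup(q, tup(h(w, one, nil), u, s(node(3, u))), u) ≐ tup(w, y1, 2).
Decompose tup/3: 2 ≐ t,  s(3) ≐ z,  q ≐ 3.
Bind t := 2; no other remaining equation mentions t.
Bind z := s(3); no other remaining equation mentions z.
Bind q := 3; substituting into the remaining equation gives: tup(3, tup(h(w, one, nil), u, s(node(3, u))), u) ≐ tup(w, y1, 2).
Decompose tup/3: 3 ≐ w,  tup(h(w, one, nil), u, s(node(3, u))) ≐ y1,  u ≐ 2.
Bind w := 3; substituting into the one remaining equation that mentions w gives: tup(h(3, one, nil), u, s(node(3, u))) ≐ y1. Substituting into the earlier bindings gives x2 := 3, v := 3.
Bind y1 := tup(h(3, one, nil), u, s(node(3, u))); no other remaining equation mentions y1.
Bind u := 2. Substituting into the earlier bindings gives x := node(3, 2), y1 := tup(h(3, one, nil), 2, s(node(3, 2))).
MGU = { x2 ↦ 3, v ↦ 3, x ↦ node(3, 2), t ↦ 2, z ↦ s(3), q ↦ 3, w ↦ 3, y1 ↦ tup(h(3, one, nil), 2, s(node(3, 2))), u ↦ 2 }, so y1 ↦ tup(h(3, one, nil), 2, s(node(3, 2))).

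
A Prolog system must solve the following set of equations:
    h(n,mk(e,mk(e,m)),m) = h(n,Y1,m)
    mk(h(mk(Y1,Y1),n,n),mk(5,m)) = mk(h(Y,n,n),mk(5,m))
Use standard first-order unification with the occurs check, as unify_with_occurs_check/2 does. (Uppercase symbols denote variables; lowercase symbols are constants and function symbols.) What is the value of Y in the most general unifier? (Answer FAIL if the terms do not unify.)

mk(mk(e,mk(e,m)),mk(e,mk(e,m)))

Decompose h/3: n = n,  mk(e,mk(e,m)) = Y1,  m = m.
Delete trivial equation n = n.
Bind Y1 := mk(e,mk(e,m)); substituting into the one remaining equation that mentions Y1 gives: mk(h(mk(mk(e,mk(e,m)),mk(e,mk(e,m))),n,n),mk(5,m)) = mk(h(Y,n,n),mk(5,m)).
Delete trivial equation m = m.
Decompose mk/2: h(mk(mk(e,mk(e,m)),mk(e,mk(e,m))),n,n) = h(Y,n,n),  mk(5,m) = mk(5,m).
Decompose h/3: mk(mk(e,mk(e,m)),mk(e,mk(e,m))) = Y,  n = n,  n = n.
Bind Y := mk(mk(e,mk(e,m)),mk(e,mk(e,m))); no other remaining equation mentions Y.
Delete trivial equation n = n.
Delete trivial equation n = n.
Delete trivial equation mk(5,m) = mk(5,m).
MGU = { Y1 ↦ mk(e,mk(e,m)), Y ↦ mk(mk(e,mk(e,m)),mk(e,mk(e,m))) }, so Y ↦ mk(mk(e,mk(e,m)),mk(e,mk(e,m))).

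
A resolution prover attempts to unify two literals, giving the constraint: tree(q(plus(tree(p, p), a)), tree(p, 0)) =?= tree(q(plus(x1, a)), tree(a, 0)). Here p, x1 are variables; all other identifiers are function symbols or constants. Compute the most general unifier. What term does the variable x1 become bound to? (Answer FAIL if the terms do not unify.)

Decompose tree/2: q(plus(tree(p, p), a)) =?= q(plus(x1, a)),  tree(p, 0) =?= tree(a, 0).
Decompose q/1: plus(tree(p, p), a) =?= plus(x1, a).
Decompose plus/2: tree(p, p) =?= x1,  a =?= a.
Bind x1 := tree(p, p); no other remaining equation mentions x1.
Delete trivial equation a =?= a.
Decompose tree/2: p =?= a,  0 =?= 0.
Bind p := a; no other remaining equation mentions p. Substituting into the earlier binding gives x1 := tree(a, a).
Delete trivial equation 0 =?= 0.
MGU = { x1 := tree(a, a), p := a }, so x1 := tree(a, a).

tree(a, a)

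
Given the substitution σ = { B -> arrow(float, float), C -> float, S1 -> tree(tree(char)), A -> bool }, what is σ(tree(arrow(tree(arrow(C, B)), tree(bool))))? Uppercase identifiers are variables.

Replace each occurrence of B with arrow(float, float).
Replace each occurrence of C with float.
Result: tree(arrow(tree(arrow(float, arrow(float, float))), tree(bool))).

tree(arrow(tree(arrow(float, arrow(float, float))), tree(bool)))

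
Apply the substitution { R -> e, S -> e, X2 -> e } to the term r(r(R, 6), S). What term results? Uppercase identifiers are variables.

Replace each occurrence of R with e.
Replace each occurrence of S with e.
Result: r(r(e, 6), e).

r(r(e, 6), e)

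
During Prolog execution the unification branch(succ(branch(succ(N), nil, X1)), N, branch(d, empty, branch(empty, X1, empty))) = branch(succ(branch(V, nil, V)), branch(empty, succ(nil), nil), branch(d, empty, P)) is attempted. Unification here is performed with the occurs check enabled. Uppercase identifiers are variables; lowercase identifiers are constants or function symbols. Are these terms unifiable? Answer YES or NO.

Decompose branch/3: succ(branch(succ(N), nil, X1)) = succ(branch(V, nil, V)),  N = branch(empty, succ(nil), nil),  branch(d, empty, branch(empty, X1, empty)) = branch(d, empty, P).
Decompose succ/1: branch(succ(N), nil, X1) = branch(V, nil, V).
Decompose branch/3: succ(N) = V,  nil = nil,  X1 = V.
Bind V := succ(N); substituting into the one remaining equation that mentions V gives: X1 = succ(N).
Delete trivial equation nil = nil.
Bind X1 := succ(N); substituting into the one remaining equation that mentions X1 gives: branch(d, empty, branch(empty, succ(N), empty)) = branch(d, empty, P).
Bind N := branch(empty, succ(nil), nil); substituting into the remaining equation gives: branch(d, empty, branch(empty, succ(branch(empty, succ(nil), nil)), empty)) = branch(d, empty, P). Substituting into the earlier bindings gives V := succ(branch(empty, succ(nil), nil)), X1 := succ(branch(empty, succ(nil), nil)).
Decompose branch/3: d = d,  empty = empty,  branch(empty, succ(branch(empty, succ(nil), nil)), empty) = P.
Delete trivial equation d = d.
Delete trivial equation empty = empty.
Bind P := branch(empty, succ(branch(empty, succ(nil), nil)), empty).
No equations remain and no clash or occurs-check failure arose, so a unifier exists.

YES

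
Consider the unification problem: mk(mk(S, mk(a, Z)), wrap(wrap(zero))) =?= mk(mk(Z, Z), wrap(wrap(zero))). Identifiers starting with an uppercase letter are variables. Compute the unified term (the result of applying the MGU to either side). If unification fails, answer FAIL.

FAIL

Decompose mk/2: mk(S, mk(a, Z)) =?= mk(Z, Z),  wrap(wrap(zero)) =?= wrap(wrap(zero)).
Decompose mk/2: S =?= Z,  mk(a, Z) =?= Z.
Bind S := Z; no other remaining equation mentions S.
Occurs check fails: Z occurs in mk(a, Z); the equation Z =?= mk(a, Z) has no finite solution.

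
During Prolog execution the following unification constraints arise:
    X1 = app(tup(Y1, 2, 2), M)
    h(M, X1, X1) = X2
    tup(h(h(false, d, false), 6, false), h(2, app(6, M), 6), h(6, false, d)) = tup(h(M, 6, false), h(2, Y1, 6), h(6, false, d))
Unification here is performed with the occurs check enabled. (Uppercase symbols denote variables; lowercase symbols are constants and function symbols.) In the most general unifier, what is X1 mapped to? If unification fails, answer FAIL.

Bind X1 := app(tup(Y1, 2, 2), M); substituting into the one remaining equation that mentions X1 gives: h(M, app(tup(Y1, 2, 2), M), app(tup(Y1, 2, 2), M)) = X2.
Bind X2 := h(M, app(tup(Y1, 2, 2), M), app(tup(Y1, 2, 2), M)); no other remaining equation mentions X2.
Decompose tup/3: h(h(false, d, false), 6, false) = h(M, 6, false),  h(2, app(6, M), 6) = h(2, Y1, 6),  h(6, false, d) = h(6, false, d).
Decompose h/3: h(false, d, false) = M,  6 = 6,  false = false.
Bind M := h(false, d, false); substituting into the one remaining equation that mentions M gives: h(2, app(6, h(false, d, false)), 6) = h(2, Y1, 6). Substituting into the earlier bindings gives X1 := app(tup(Y1, 2, 2), h(false, d, false)), X2 := h(h(false, d, false), app(tup(Y1, 2, 2), h(false, d, false)), app(tup(Y1, 2, 2), h(false, d, false))).
Delete trivial equation 6 = 6.
Delete trivial equation false = false.
Decompose h/3: 2 = 2,  app(6, h(false, d, false)) = Y1,  6 = 6.
Delete trivial equation 2 = 2.
Bind Y1 := app(6, h(false, d, false)); no other remaining equation mentions Y1. Substituting into the earlier bindings gives X1 := app(tup(app(6, h(false, d, false)), 2, 2), h(false, d, false)), X2 := h(h(false, d, false), app(tup(app(6, h(false, d, false)), 2, 2), h(false, d, false)), app(tup(app(6, h(false, d, false)), 2, 2), h(false, d, false))).
Delete trivial equation 6 = 6.
Delete trivial equation h(6, false, d) = h(6, false, d).
MGU = { X1 -> app(tup(app(6, h(false, d, false)), 2, 2), h(false, d, false)), X2 -> h(h(false, d, false), app(tup(app(6, h(false, d, false)), 2, 2), h(false, d, false)), app(tup(app(6, h(false, d, false)), 2, 2), h(false, d, false))), M -> h(false, d, false), Y1 -> app(6, h(false, d, false)) }, so X1 -> app(tup(app(6, h(false, d, false)), 2, 2), h(false, d, false)).

app(tup(app(6, h(false, d, false)), 2, 2), h(false, d, false))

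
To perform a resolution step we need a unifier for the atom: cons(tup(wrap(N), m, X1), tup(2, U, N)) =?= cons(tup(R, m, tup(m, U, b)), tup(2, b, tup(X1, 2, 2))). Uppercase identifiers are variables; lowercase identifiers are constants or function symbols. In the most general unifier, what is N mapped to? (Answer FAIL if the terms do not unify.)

tup(tup(m, b, b), 2, 2)

Decompose cons/2: tup(wrap(N), m, X1) =?= tup(R, m, tup(m, U, b)),  tup(2, U, N) =?= tup(2, b, tup(X1, 2, 2)).
Decompose tup/3: wrap(N) =?= R,  m =?= m,  X1 =?= tup(m, U, b).
Bind R := wrap(N); no other remaining equation mentions R.
Delete trivial equation m =?= m.
Bind X1 := tup(m, U, b); substituting into the remaining equation gives: tup(2, U, N) =?= tup(2, b, tup(tup(m, U, b), 2, 2)).
Decompose tup/3: 2 =?= 2,  U =?= b,  N =?= tup(tup(m, U, b), 2, 2).
Delete trivial equation 2 =?= 2.
Bind U := b; substituting into the remaining equation gives: N =?= tup(tup(m, b, b), 2, 2). Substituting into the earlier binding gives X1 := tup(m, b, b).
Bind N := tup(tup(m, b, b), 2, 2). Substituting into the earlier binding gives R := wrap(tup(tup(m, b, b), 2, 2)).
MGU = { R ↦ wrap(tup(tup(m, b, b), 2, 2)), X1 ↦ tup(m, b, b), U ↦ b, N ↦ tup(tup(m, b, b), 2, 2) }, so N ↦ tup(tup(m, b, b), 2, 2).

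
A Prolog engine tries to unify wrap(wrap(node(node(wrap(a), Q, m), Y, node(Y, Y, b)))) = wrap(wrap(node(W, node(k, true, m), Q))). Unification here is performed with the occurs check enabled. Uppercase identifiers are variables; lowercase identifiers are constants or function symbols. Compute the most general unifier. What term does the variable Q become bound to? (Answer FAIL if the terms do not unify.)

node(node(k, true, m), node(k, true, m), b)

Decompose wrap/1: wrap(node(node(wrap(a), Q, m), Y, node(Y, Y, b))) = wrap(node(W, node(k, true, m), Q)).
Decompose wrap/1: node(node(wrap(a), Q, m), Y, node(Y, Y, b)) = node(W, node(k, true, m), Q).
Decompose node/3: node(wrap(a), Q, m) = W,  Y = node(k, true, m),  node(Y, Y, b) = Q.
Bind W := node(wrap(a), Q, m); no other remaining equation mentions W.
Bind Y := node(k, true, m); substituting into the remaining equation gives: node(node(k, true, m), node(k, true, m), b) = Q.
Bind Q := node(node(k, true, m), node(k, true, m), b). Substituting into the earlier binding gives W := node(wrap(a), node(node(k, true, m), node(k, true, m), b), m).
MGU = { W ↦ node(wrap(a), node(node(k, true, m), node(k, true, m), b), m), Y ↦ node(k, true, m), Q ↦ node(node(k, true, m), node(k, true, m), b) }, so Q ↦ node(node(k, true, m), node(k, true, m), b).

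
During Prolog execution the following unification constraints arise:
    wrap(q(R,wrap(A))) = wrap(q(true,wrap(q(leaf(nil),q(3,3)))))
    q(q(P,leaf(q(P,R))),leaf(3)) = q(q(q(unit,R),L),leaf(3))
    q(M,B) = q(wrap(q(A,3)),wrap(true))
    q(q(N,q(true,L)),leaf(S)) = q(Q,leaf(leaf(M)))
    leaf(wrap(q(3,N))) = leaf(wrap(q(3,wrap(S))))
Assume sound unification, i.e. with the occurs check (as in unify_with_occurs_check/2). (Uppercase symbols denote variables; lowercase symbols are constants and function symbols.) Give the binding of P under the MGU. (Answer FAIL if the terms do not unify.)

q(unit,true)

Decompose wrap/1: q(R,wrap(A)) = q(true,wrap(q(leaf(nil),q(3,3)))).
Decompose q/2: R = true,  wrap(A) = wrap(q(leaf(nil),q(3,3))).
Bind R := true; substituting into the one remaining equation that mentions R gives: q(q(P,leaf(q(P,true))),leaf(3)) = q(q(q(unit,true),L),leaf(3)).
Decompose wrap/1: A = q(leaf(nil),q(3,3)).
Bind A := q(leaf(nil),q(3,3)); substituting into the one remaining equation that mentions A gives: q(M,B) = q(wrap(q(q(leaf(nil),q(3,3)),3)),wrap(true)).
Decompose q/2: q(P,leaf(q(P,true))) = q(q(unit,true),L),  leaf(3) = leaf(3).
Decompose q/2: P = q(unit,true),  leaf(q(P,true)) = L.
Bind P := q(unit,true); substituting into the one remaining equation that mentions P gives: leaf(q(q(unit,true),true)) = L.
Bind L := leaf(q(q(unit,true),true)); substituting into the one remaining equation that mentions L gives: q(q(N,q(true,leaf(q(q(unit,true),true)))),leaf(S)) = q(Q,leaf(leaf(M))).
Delete trivial equation leaf(3) = leaf(3).
Decompose q/2: M = wrap(q(q(leaf(nil),q(3,3)),3)),  B = wrap(true).
Bind M := wrap(q(q(leaf(nil),q(3,3)),3)); substituting into the one remaining equation that mentions M gives: q(q(N,q(true,leaf(q(q(unit,true),true)))),leaf(S)) = q(Q,leaf(leaf(wrap(q(q(leaf(nil),q(3,3)),3))))).
Bind B := wrap(true); no other remaining equation mentions B.
Decompose q/2: q(N,q(true,leaf(q(q(unit,true),true)))) = Q,  leaf(S) = leaf(leaf(wrap(q(q(leaf(nil),q(3,3)),3)))).
Bind Q := q(N,q(true,leaf(q(q(unit,true),true)))); no other remaining equation mentions Q.
Decompose leaf/1: S = leaf(wrap(q(q(leaf(nil),q(3,3)),3))).
Bind S := leaf(wrap(q(q(leaf(nil),q(3,3)),3))); substituting into the remaining equation gives: leaf(wrap(q(3,N))) = leaf(wrap(q(3,wrap(leaf(wrap(q(q(leaf(nil),q(3,3)),3))))))).
Decompose leaf/1: wrap(q(3,N)) = wrap(q(3,wrap(leaf(wrap(q(q(leaf(nil),q(3,3)),3)))))).
Decompose wrap/1: q(3,N) = q(3,wrap(leaf(wrap(q(q(leaf(nil),q(3,3)),3))))).
Decompose q/2: 3 = 3,  N = wrap(leaf(wrap(q(q(leaf(nil),q(3,3)),3)))).
Delete trivial equation 3 = 3.
Bind N := wrap(leaf(wrap(q(q(leaf(nil),q(3,3)),3)))). Substituting into the earlier binding gives Q := q(wrap(leaf(wrap(q(q(leaf(nil),q(3,3)),3)))),q(true,leaf(q(q(unit,true),true)))).
MGU = { R ↦ true, A ↦ q(leaf(nil),q(3,3)), P ↦ q(unit,true), L ↦ leaf(q(q(unit,true),true)), M ↦ wrap(q(q(leaf(nil),q(3,3)),3)), B ↦ wrap(true), Q ↦ q(wrap(leaf(wrap(q(q(leaf(nil),q(3,3)),3)))),q(true,leaf(q(q(unit,true),true)))), S ↦ leaf(wrap(q(q(leaf(nil),q(3,3)),3))), N ↦ wrap(leaf(wrap(q(q(leaf(nil),q(3,3)),3)))) }, so P ↦ q(unit,true).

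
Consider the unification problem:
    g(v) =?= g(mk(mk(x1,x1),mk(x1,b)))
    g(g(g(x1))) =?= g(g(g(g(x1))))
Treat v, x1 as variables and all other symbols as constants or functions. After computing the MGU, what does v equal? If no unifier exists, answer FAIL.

FAIL

Decompose g/1: v =?= mk(mk(x1,x1),mk(x1,b)).
Bind v := mk(mk(x1,x1),mk(x1,b)); no other remaining equation mentions v.
Decompose g/1: g(g(x1)) =?= g(g(g(x1))).
Decompose g/1: g(x1) =?= g(g(x1)).
Decompose g/1: x1 =?= g(x1).
Occurs check fails: x1 occurs in g(x1); the equation x1 =?= g(x1) has no finite solution.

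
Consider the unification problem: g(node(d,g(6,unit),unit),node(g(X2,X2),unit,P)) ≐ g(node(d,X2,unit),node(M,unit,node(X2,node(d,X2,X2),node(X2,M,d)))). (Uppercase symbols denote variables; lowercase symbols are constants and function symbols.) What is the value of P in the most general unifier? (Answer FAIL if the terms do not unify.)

Decompose g/2: node(d,g(6,unit),unit) ≐ node(d,X2,unit),  node(g(X2,X2),unit,P) ≐ node(M,unit,node(X2,node(d,X2,X2),node(X2,M,d))).
Decompose node/3: d ≐ d,  g(6,unit) ≐ X2,  unit ≐ unit.
Delete trivial equation d ≐ d.
Bind X2 := g(6,unit); substituting into the one remaining equation that mentions X2 gives: node(g(g(6,unit),g(6,unit)),unit,P) ≐ node(M,unit,node(g(6,unit),node(d,g(6,unit),g(6,unit)),node(g(6,unit),M,d))).
Delete trivial equation unit ≐ unit.
Decompose node/3: g(g(6,unit),g(6,unit)) ≐ M,  unit ≐ unit,  P ≐ node(g(6,unit),node(d,g(6,unit),g(6,unit)),node(g(6,unit),M,d)).
Bind M := g(g(6,unit),g(6,unit)); substituting into the one remaining equation that mentions M gives: P ≐ node(g(6,unit),node(d,g(6,unit),g(6,unit)),node(g(6,unit),g(g(6,unit),g(6,unit)),d)).
Delete trivial equation unit ≐ unit.
Bind P := node(g(6,unit),node(d,g(6,unit),g(6,unit)),node(g(6,unit),g(g(6,unit),g(6,unit)),d)).
MGU = { X2 -> g(6,unit), M -> g(g(6,unit),g(6,unit)), P -> node(g(6,unit),node(d,g(6,unit),g(6,unit)),node(g(6,unit),g(g(6,unit),g(6,unit)),d)) }, so P -> node(g(6,unit),node(d,g(6,unit),g(6,unit)),node(g(6,unit),g(g(6,unit),g(6,unit)),d)).

node(g(6,unit),node(d,g(6,unit),g(6,unit)),node(g(6,unit),g(g(6,unit),g(6,unit)),d))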